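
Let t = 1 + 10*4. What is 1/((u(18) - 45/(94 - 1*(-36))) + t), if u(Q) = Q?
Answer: 26/1525 ≈ 0.017049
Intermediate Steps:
t = 41 (t = 1 + 40 = 41)
1/((u(18) - 45/(94 - 1*(-36))) + t) = 1/((18 - 45/(94 - 1*(-36))) + 41) = 1/((18 - 45/(94 + 36)) + 41) = 1/((18 - 45/130) + 41) = 1/((18 - 45*1/130) + 41) = 1/((18 - 9/26) + 41) = 1/(459/26 + 41) = 1/(1525/26) = 26/1525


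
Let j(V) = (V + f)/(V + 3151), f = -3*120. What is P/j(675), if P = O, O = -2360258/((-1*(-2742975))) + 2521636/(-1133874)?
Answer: -2039049628938944/54428290615125 ≈ -37.463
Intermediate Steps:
f = -360
O = -532945538144/172788224175 (O = -2360258/2742975 + 2521636*(-1/1133874) = -2360258*1/2742975 - 1260818/566937 = -2360258/2742975 - 1260818/566937 = -532945538144/172788224175 ≈ -3.0844)
j(V) = (-360 + V)/(3151 + V) (j(V) = (V - 360)/(V + 3151) = (-360 + V)/(3151 + V))
P = -532945538144/172788224175 ≈ -3.0844
P/j(675) = -532945538144*(3151 + 675)/(-360 + 675)/172788224175 = -532945538144/(172788224175*(315/3826)) = -532945538144/(172788224175*((1/3826)*315)) = -532945538144/(172788224175*315/3826) = -532945538144/172788224175*3826/315 = -2039049628938944/54428290615125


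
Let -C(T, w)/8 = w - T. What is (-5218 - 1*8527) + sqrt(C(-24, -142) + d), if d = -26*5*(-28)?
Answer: -13745 + 2*sqrt(1146) ≈ -13677.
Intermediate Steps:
C(T, w) = -8*w + 8*T (C(T, w) = -8*(w - T) = -8*w + 8*T)
d = 3640 (d = -130*(-28) = 3640)
(-5218 - 1*8527) + sqrt(C(-24, -142) + d) = (-5218 - 1*8527) + sqrt((-8*(-142) + 8*(-24)) + 3640) = (-5218 - 8527) + sqrt((1136 - 192) + 3640) = -13745 + sqrt(944 + 3640) = -13745 + sqrt(4584) = -13745 + 2*sqrt(1146)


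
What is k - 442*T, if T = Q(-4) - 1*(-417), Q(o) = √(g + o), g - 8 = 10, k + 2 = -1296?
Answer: -185612 - 442*√14 ≈ -1.8727e+5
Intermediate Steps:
k = -1298 (k = -2 - 1296 = -1298)
g = 18 (g = 8 + 10 = 18)
Q(o) = √(18 + o)
T = 417 + √14 (T = √(18 - 4) - 1*(-417) = √14 + 417 = 417 + √14 ≈ 420.74)
k - 442*T = -1298 - 442*(417 + √14) = -1298 + (-184314 - 442*√14) = -185612 - 442*√14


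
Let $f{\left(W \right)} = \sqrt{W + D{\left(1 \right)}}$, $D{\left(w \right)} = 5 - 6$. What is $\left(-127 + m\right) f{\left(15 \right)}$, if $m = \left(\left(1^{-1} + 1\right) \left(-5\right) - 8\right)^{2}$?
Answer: $197 \sqrt{14} \approx 737.11$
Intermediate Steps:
$D{\left(w \right)} = -1$ ($D{\left(w \right)} = 5 - 6 = -1$)
$f{\left(W \right)} = \sqrt{-1 + W}$ ($f{\left(W \right)} = \sqrt{W - 1} = \sqrt{-1 + W}$)
$m = 324$ ($m = \left(\left(1 + 1\right) \left(-5\right) - 8\right)^{2} = \left(2 \left(-5\right) - 8\right)^{2} = \left(-10 - 8\right)^{2} = \left(-18\right)^{2} = 324$)
$\left(-127 + m\right) f{\left(15 \right)} = \left(-127 + 324\right) \sqrt{-1 + 15} = 197 \sqrt{14}$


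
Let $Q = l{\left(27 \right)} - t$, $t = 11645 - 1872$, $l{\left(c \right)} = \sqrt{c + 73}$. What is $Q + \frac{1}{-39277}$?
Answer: $- \frac{383461352}{39277} \approx -9763.0$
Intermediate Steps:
$l{\left(c \right)} = \sqrt{73 + c}$
$t = 9773$
$Q = -9763$ ($Q = \sqrt{73 + 27} - 9773 = \sqrt{100} - 9773 = 10 - 9773 = -9763$)
$Q + \frac{1}{-39277} = -9763 + \frac{1}{-39277} = -9763 - \frac{1}{39277} = - \frac{383461352}{39277}$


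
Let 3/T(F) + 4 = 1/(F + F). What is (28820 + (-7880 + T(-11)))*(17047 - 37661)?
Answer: -38416126716/89 ≈ -4.3164e+8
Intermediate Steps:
T(F) = 3/(-4 + 1/(2*F)) (T(F) = 3/(-4 + 1/(F + F)) = 3/(-4 + 1/(2*F)))
(28820 + (-7880 + T(-11)))*(17047 - 37661) = (28820 + (-7880 - 6*(-11)/(-1 + 8*(-11))))*(17047 - 37661) = (28820 + (-7880 - 6*(-11)/(-1 - 88)))*(-20614) = (28820 + (-7880 - 6*(-11)/(-89)))*(-20614) = (28820 + (-7880 - 6*(-11)*(-1/89)))*(-20614) = (28820 + (-7880 - 66/89))*(-20614) = (28820 - 701386/89)*(-20614) = (1863594/89)*(-20614) = -38416126716/89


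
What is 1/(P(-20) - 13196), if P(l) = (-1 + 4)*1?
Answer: -1/13193 ≈ -7.5798e-5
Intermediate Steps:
P(l) = 3 (P(l) = 3*1 = 3)
1/(P(-20) - 13196) = 1/(3 - 13196) = 1/(-13193) = -1/13193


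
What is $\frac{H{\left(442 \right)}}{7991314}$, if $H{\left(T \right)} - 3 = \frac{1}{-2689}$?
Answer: $\frac{4033}{10744321673} \approx 3.7536 \cdot 10^{-7}$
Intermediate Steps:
$H{\left(T \right)} = \frac{8066}{2689}$ ($H{\left(T \right)} = 3 + \frac{1}{-2689} = 3 - \frac{1}{2689} = \frac{8066}{2689}$)
$\frac{H{\left(442 \right)}}{7991314} = \frac{8066}{2689 \cdot 7991314} = \frac{8066}{2689} \cdot \frac{1}{7991314} = \frac{4033}{10744321673}$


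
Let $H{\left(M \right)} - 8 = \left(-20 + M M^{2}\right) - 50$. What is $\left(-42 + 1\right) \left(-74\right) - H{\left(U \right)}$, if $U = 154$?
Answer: $-3649168$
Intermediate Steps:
$H{\left(M \right)} = -62 + M^{3}$ ($H{\left(M \right)} = 8 + \left(\left(-20 + M M^{2}\right) - 50\right) = 8 + \left(\left(-20 + M^{3}\right) - 50\right) = 8 + \left(-70 + M^{3}\right) = -62 + M^{3}$)
$\left(-42 + 1\right) \left(-74\right) - H{\left(U \right)} = \left(-42 + 1\right) \left(-74\right) - \left(-62 + 154^{3}\right) = \left(-41\right) \left(-74\right) - \left(-62 + 3652264\right) = 3034 - 3652202 = -3649168$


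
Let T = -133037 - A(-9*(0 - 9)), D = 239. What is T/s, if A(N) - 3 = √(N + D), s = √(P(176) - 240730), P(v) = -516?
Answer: 4*I*√241246*(16630 + √5)/120623 ≈ 270.9*I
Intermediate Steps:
s = I*√241246 (s = √(-516 - 240730) = √(-241246) = I*√241246 ≈ 491.17*I)
A(N) = 3 + √(239 + N) (A(N) = 3 + √(N + 239) = 3 + √(239 + N))
T = -133040 - 8*√5 (T = -133037 - (3 + √(239 - 9*(0 - 9))) = -133037 - (3 + √(239 - 9*(-9))) = -133037 - (3 + √(239 + 81)) = -133037 - (3 + √320) = -133037 - (3 + 8*√5) = -133037 + (-3 - 8*√5) = -133040 - 8*√5 ≈ -1.3306e+5)
T/s = (-133040 - 8*√5)/((I*√241246)) = (-133040 - 8*√5)*(-I*√241246/241246) = -I*√241246*(-133040 - 8*√5)/241246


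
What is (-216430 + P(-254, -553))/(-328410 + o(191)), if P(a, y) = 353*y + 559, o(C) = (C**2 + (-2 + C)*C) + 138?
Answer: 102770/63923 ≈ 1.6077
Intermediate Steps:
o(C) = 138 + C**2 + C*(-2 + C) (o(C) = (C**2 + C*(-2 + C)) + 138 = 138 + C**2 + C*(-2 + C))
P(a, y) = 559 + 353*y
(-216430 + P(-254, -553))/(-328410 + o(191)) = (-216430 + (559 + 353*(-553)))/(-328410 + (138 - 2*191 + 2*191**2)) = (-216430 + (559 - 195209))/(-328410 + (138 - 382 + 2*36481)) = (-216430 - 194650)/(-328410 + (138 - 382 + 72962)) = -411080/(-328410 + 72718) = -411080/(-255692) = -411080*(-1/255692) = 102770/63923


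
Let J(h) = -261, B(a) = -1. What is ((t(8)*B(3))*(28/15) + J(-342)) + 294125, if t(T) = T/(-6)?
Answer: 13223992/45 ≈ 2.9387e+5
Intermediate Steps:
t(T) = -T/6 (t(T) = T*(-⅙) = -T/6)
((t(8)*B(3))*(28/15) + J(-342)) + 294125 = ((-⅙*8*(-1))*(28/15) - 261) + 294125 = ((-4/3*(-1))*(28*(1/15)) - 261) + 294125 = ((4/3)*(28/15) - 261) + 294125 = (112/45 - 261) + 294125 = -11633/45 + 294125 = 13223992/45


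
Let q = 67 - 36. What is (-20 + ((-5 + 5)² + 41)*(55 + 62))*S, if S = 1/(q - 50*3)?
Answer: -281/7 ≈ -40.143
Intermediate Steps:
q = 31
S = -1/119 (S = 1/(31 - 50*3) = 1/(31 - 150) = 1/(-119) = -1/119 ≈ -0.0084034)
(-20 + ((-5 + 5)² + 41)*(55 + 62))*S = (-20 + ((-5 + 5)² + 41)*(55 + 62))*(-1/119) = (-20 + (0² + 41)*117)*(-1/119) = (-20 + (0 + 41)*117)*(-1/119) = (-20 + 41*117)*(-1/119) = (-20 + 4797)*(-1/119) = 4777*(-1/119) = -281/7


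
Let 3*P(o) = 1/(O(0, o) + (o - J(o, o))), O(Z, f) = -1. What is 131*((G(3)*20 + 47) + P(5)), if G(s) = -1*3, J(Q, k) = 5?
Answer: -5240/3 ≈ -1746.7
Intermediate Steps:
G(s) = -3
P(o) = 1/(3*(-6 + o)) (P(o) = 1/(3*(-1 + (o - 1*5))) = 1/(3*(-1 + (o - 5))) = 1/(3*(-1 + (-5 + o))) = 1/(3*(-6 + o)))
131*((G(3)*20 + 47) + P(5)) = 131*((-3*20 + 47) + 1/(3*(-6 + 5))) = 131*((-60 + 47) + (⅓)/(-1)) = 131*(-13 + (⅓)*(-1)) = 131*(-13 - ⅓) = 131*(-40/3) = -5240/3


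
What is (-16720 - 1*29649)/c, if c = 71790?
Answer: -46369/71790 ≈ -0.64590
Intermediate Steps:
(-16720 - 1*29649)/c = (-16720 - 1*29649)/71790 = (-16720 - 29649)*(1/71790) = -46369*1/71790 = -46369/71790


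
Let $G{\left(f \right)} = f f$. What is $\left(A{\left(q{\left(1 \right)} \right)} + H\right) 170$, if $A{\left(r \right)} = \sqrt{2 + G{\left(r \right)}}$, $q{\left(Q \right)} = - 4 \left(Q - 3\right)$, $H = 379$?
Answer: $64430 + 170 \sqrt{66} \approx 65811.0$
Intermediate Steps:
$q{\left(Q \right)} = 12 - 4 Q$ ($q{\left(Q \right)} = - 4 \left(-3 + Q\right) = 12 - 4 Q$)
$G{\left(f \right)} = f^{2}$
$A{\left(r \right)} = \sqrt{2 + r^{2}}$
$\left(A{\left(q{\left(1 \right)} \right)} + H\right) 170 = \left(\sqrt{2 + \left(12 - 4\right)^{2}} + 379\right) 170 = \left(\sqrt{2 + 8^{2}} + 379\right) 170 = \left(\sqrt{2 + 64} + 379\right) 170 = \left(\sqrt{66} + 379\right) 170 = \left(379 + \sqrt{66}\right) 170 = 64430 + 170 \sqrt{66}$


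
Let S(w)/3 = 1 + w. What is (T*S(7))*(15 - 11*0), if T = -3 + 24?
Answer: 7560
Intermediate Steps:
S(w) = 3 + 3*w (S(w) = 3*(1 + w) = 3 + 3*w)
T = 21
(T*S(7))*(15 - 11*0) = (21*(3 + 3*7))*(15 - 11*0) = (21*(3 + 21))*(15 + 0) = (21*24)*15 = 504*15 = 7560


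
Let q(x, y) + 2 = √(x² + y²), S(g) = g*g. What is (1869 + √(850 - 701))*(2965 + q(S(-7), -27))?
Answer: (1869 + √149)*(2963 + √3130) ≈ 5.6793e+6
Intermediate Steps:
S(g) = g²
q(x, y) = -2 + √(x² + y²)
(1869 + √(850 - 701))*(2965 + q(S(-7), -27)) = (1869 + √(850 - 701))*(2965 + (-2 + √(((-7)²)² + (-27)²))) = (1869 + √149)*(2965 + (-2 + √(49² + 729))) = (1869 + √149)*(2965 + (-2 + √(2401 + 729))) = (1869 + √149)*(2965 + (-2 + √3130)) = (1869 + √149)*(2963 + √3130)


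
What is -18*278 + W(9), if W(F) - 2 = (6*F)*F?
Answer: -4516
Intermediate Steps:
W(F) = 2 + 6*F² (W(F) = 2 + (6*F)*F = 2 + 6*F²)
-18*278 + W(9) = -18*278 + (2 + 6*9²) = -5004 + (2 + 6*81) = -5004 + (2 + 486) = -5004 + 488 = -4516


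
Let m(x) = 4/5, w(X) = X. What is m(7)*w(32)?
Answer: 128/5 ≈ 25.600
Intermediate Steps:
m(x) = 4/5 (m(x) = 4*(1/5) = 4/5)
m(7)*w(32) = (4/5)*32 = 128/5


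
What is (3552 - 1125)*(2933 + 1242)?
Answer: 10132725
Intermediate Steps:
(3552 - 1125)*(2933 + 1242) = 2427*4175 = 10132725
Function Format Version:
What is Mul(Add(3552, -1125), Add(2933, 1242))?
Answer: 10132725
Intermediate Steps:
Mul(Add(3552, -1125), Add(2933, 1242)) = Mul(2427, 4175) = 10132725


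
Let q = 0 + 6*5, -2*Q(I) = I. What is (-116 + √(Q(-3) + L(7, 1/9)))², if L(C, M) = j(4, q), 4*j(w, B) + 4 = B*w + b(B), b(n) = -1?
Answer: 48841/4 ≈ 12210.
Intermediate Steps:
Q(I) = -I/2
q = 30 (q = 0 + 30 = 30)
j(w, B) = -5/4 + B*w/4 (j(w, B) = -1 + (B*w - 1)/4 = -1 + (-1 + B*w)/4 = -1 + (-¼ + B*w/4) = -5/4 + B*w/4)
L(C, M) = 115/4 (L(C, M) = -5/4 + (¼)*30*4 = -5/4 + 30 = 115/4)
(-116 + √(Q(-3) + L(7, 1/9)))² = (-116 + √(-½*(-3) + 115/4))² = (-116 + √(3/2 + 115/4))² = (-116 + √(121/4))² = (-116 + 11/2)² = (-221/2)² = 48841/4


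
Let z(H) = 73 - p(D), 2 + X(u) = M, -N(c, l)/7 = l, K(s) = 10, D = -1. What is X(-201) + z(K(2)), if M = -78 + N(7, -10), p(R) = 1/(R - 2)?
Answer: 190/3 ≈ 63.333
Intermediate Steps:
N(c, l) = -7*l
p(R) = 1/(-2 + R)
M = -8 (M = -78 - 7*(-10) = -78 + 70 = -8)
X(u) = -10 (X(u) = -2 - 8 = -10)
z(H) = 220/3 (z(H) = 73 - 1/(-2 - 1) = 73 - 1/(-3) = 73 - 1*(-⅓) = 73 + ⅓ = 220/3)
X(-201) + z(K(2)) = -10 + 220/3 = 190/3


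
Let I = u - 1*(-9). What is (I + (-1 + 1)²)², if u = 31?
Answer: 1600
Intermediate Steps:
I = 40 (I = 31 - 1*(-9) = 31 + 9 = 40)
(I + (-1 + 1)²)² = (40 + (-1 + 1)²)² = (40 + 0²)² = (40 + 0)² = 40² = 1600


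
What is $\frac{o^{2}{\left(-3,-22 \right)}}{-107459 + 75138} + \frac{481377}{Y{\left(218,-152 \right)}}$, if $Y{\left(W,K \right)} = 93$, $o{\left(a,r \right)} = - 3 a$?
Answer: $\frac{5186192828}{1001951} \approx 5176.1$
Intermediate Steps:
$\frac{o^{2}{\left(-3,-22 \right)}}{-107459 + 75138} + \frac{481377}{Y{\left(218,-152 \right)}} = \frac{\left(\left(-3\right) \left(-3\right)\right)^{2}}{-107459 + 75138} + \frac{481377}{93} = \frac{9^{2}}{-32321} + 481377 \cdot \frac{1}{93} = 81 \left(- \frac{1}{32321}\right) + \frac{160459}{31} = - \frac{81}{32321} + \frac{160459}{31} = \frac{5186192828}{1001951}$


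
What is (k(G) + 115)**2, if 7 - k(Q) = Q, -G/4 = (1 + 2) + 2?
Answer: 20164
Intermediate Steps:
G = -20 (G = -4*((1 + 2) + 2) = -4*(3 + 2) = -4*5 = -20)
k(Q) = 7 - Q
(k(G) + 115)**2 = ((7 - 1*(-20)) + 115)**2 = ((7 + 20) + 115)**2 = (27 + 115)**2 = 142**2 = 20164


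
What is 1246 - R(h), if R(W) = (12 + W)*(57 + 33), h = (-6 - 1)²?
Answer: -4244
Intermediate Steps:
h = 49 (h = (-7)² = 49)
R(W) = 1080 + 90*W (R(W) = (12 + W)*90 = 1080 + 90*W)
1246 - R(h) = 1246 - (1080 + 90*49) = 1246 - (1080 + 4410) = 1246 - 1*5490 = 1246 - 5490 = -4244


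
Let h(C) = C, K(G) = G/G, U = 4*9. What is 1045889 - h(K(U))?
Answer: 1045888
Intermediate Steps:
U = 36
K(G) = 1
1045889 - h(K(U)) = 1045889 - 1*1 = 1045889 - 1 = 1045888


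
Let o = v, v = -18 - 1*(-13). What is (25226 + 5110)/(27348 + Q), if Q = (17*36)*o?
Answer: 316/253 ≈ 1.2490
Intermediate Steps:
v = -5 (v = -18 + 13 = -5)
o = -5
Q = -3060 (Q = (17*36)*(-5) = 612*(-5) = -3060)
(25226 + 5110)/(27348 + Q) = (25226 + 5110)/(27348 - 3060) = 30336/24288 = 30336*(1/24288) = 316/253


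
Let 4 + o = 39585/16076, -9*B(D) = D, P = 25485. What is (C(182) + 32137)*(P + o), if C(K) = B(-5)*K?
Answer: 118863504006163/144684 ≈ 8.2154e+8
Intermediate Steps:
B(D) = -D/9
o = -24719/16076 (o = -4 + 39585/16076 = -24719/16076 ≈ -1.5376)
C(K) = 5*K/9 (C(K) = (-1/9*(-5))*K = 5*K/9)
(C(182) + 32137)*(P + o) = ((5/9)*182 + 32137)*(25485 - 24719/16076) = (910/9 + 32137)*(409672141/16076) = (290143/9)*(409672141/16076) = 118863504006163/144684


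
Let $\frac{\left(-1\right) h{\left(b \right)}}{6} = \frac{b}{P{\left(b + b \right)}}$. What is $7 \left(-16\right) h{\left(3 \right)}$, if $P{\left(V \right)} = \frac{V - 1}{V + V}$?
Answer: $\frac{24192}{5} \approx 4838.4$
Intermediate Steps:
$P{\left(V \right)} = \frac{-1 + V}{2 V}$
$h{\left(b \right)} = - \frac{24 b^{2}}{-1 + 2 b}$ ($h{\left(b \right)} = - 6 \frac{b}{\frac{1}{2} \frac{1}{b + b} \left(-1 + \left(b + b\right)\right)} = - 6 \frac{b}{\frac{1}{2} \frac{1}{2 b} \left(-1 + 2 b\right)} = - 6 \frac{b}{\frac{1}{4} \frac{1}{b} \left(-1 + 2 b\right)} = - 6 b \frac{4 b}{-1 + 2 b} = - 6 \frac{4 b^{2}}{-1 + 2 b} = - \frac{24 b^{2}}{-1 + 2 b}$)
$7 \left(-16\right) h{\left(3 \right)} = 7 \left(-16\right) \left(- \frac{24 \cdot 3^{2}}{-1 + 2 \cdot 3}\right) = - 112 \left(\left(-24\right) 9 \frac{1}{-1 + 6}\right) = - 112 \left(\left(-24\right) 9 \cdot \frac{1}{5}\right) = \left(-112\right) \left(- \frac{216}{5}\right) = \frac{24192}{5}$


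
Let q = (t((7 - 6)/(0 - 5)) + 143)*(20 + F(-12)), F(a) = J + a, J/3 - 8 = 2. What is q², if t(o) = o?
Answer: 736145424/25 ≈ 2.9446e+7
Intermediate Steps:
J = 30 (J = 24 + 3*2 = 24 + 6 = 30)
F(a) = 30 + a
q = 27132/5 (q = ((7 - 6)/(0 - 5) + 143)*(20 + (30 - 12)) = (1/(-5) + 143)*(20 + 18) = (1*(-⅕) + 143)*38 = (-⅕ + 143)*38 = (714/5)*38 = 27132/5 ≈ 5426.4)
q² = (27132/5)² = 736145424/25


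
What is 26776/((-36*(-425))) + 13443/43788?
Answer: 114845449/55829700 ≈ 2.0571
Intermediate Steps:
26776/((-36*(-425))) + 13443/43788 = 26776/15300 + 13443*(1/43788) = 26776*(1/15300) + 4481/14596 = 6694/3825 + 4481/14596 = 114845449/55829700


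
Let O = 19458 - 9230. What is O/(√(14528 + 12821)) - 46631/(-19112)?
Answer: 46631/19112 + 10228*√27349/27349 ≈ 64.287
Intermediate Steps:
O = 10228
O/(√(14528 + 12821)) - 46631/(-19112) = 10228/(√(14528 + 12821)) - 46631/(-19112) = 10228/(√27349) - 46631*(-1/19112) = 10228*(√27349/27349) + 46631/19112 = 10228*√27349/27349 + 46631/19112 = 46631/19112 + 10228*√27349/27349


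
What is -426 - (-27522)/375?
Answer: -44076/125 ≈ -352.61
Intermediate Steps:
-426 - (-27522)/375 = -426 - 278*(-33/125) = -426 + 9174/125 = -44076/125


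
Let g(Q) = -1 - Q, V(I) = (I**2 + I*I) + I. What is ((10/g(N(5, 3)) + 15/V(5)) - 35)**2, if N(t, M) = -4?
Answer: 1073296/1089 ≈ 985.58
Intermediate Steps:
V(I) = I + 2*I**2 (V(I) = (I**2 + I**2) + I = 2*I**2 + I = I + 2*I**2)
((10/g(N(5, 3)) + 15/V(5)) - 35)**2 = ((10/(-1 - 1*(-4)) + 15/((5*(1 + 2*5)))) - 35)**2 = ((10/(-1 + 4) + 15/((5*(1 + 10)))) - 35)**2 = ((10/3 + 15/((5*11))) - 35)**2 = ((10*(1/3) + 15/55) - 35)**2 = ((10/3 + 15*(1/55)) - 35)**2 = ((10/3 + 3/11) - 35)**2 = (119/33 - 35)**2 = (-1036/33)**2 = 1073296/1089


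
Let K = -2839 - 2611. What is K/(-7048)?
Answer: 2725/3524 ≈ 0.77327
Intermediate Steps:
K = -5450
K/(-7048) = -5450/(-7048) = -5450*(-1/7048) = 2725/3524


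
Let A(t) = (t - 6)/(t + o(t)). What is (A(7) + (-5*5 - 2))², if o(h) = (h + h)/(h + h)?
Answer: 46225/64 ≈ 722.27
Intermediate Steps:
o(h) = 1 (o(h) = (2*h)/((2*h)) = (2*h)*(1/(2*h)) = 1)
A(t) = (-6 + t)/(1 + t) (A(t) = (t - 6)/(t + 1) = (-6 + t)/(1 + t))
(A(7) + (-5*5 - 2))² = ((-6 + 7)/(1 + 7) + (-5*5 - 2))² = (1/8 + (-25 - 2))² = ((⅛)*1 - 27)² = (⅛ - 27)² = (-215/8)² = 46225/64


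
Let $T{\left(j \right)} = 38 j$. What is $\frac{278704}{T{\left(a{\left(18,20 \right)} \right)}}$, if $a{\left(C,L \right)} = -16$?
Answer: $- \frac{17419}{38} \approx -458.39$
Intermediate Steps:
$\frac{278704}{T{\left(a{\left(18,20 \right)} \right)}} = \frac{278704}{38 \left(-16\right)} = \frac{278704}{-608} = 278704 \left(- \frac{1}{608}\right) = - \frac{17419}{38}$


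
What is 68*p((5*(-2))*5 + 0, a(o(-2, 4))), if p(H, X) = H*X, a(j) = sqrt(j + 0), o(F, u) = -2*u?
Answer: -6800*I*sqrt(2) ≈ -9616.7*I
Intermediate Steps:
a(j) = sqrt(j)
68*p((5*(-2))*5 + 0, a(o(-2, 4))) = 68*(((5*(-2))*5 + 0)*sqrt(-2*4)) = 68*((-10*5 + 0)*sqrt(-8)) = 68*((-50 + 0)*(2*I*sqrt(2))) = 68*(-100*I*sqrt(2)) = -6800*I*sqrt(2)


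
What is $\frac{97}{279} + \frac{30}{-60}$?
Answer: $- \frac{85}{558} \approx -0.15233$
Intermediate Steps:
$\frac{97}{279} + \frac{30}{-60} = 97 \cdot \frac{1}{279} + 30 \left(- \frac{1}{60}\right) = \frac{97}{279} - \frac{1}{2} = - \frac{85}{558}$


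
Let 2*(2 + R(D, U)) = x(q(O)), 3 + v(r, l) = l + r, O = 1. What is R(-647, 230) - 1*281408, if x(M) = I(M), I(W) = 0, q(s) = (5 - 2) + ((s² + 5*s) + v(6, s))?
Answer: -281410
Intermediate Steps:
v(r, l) = -3 + l + r (v(r, l) = -3 + (l + r) = -3 + l + r)
q(s) = 6 + s² + 6*s (q(s) = (5 - 2) + ((s² + 5*s) + (-3 + s + 6)) = 3 + ((s² + 5*s) + (3 + s)) = 3 + (3 + s² + 6*s) = 6 + s² + 6*s)
x(M) = 0
R(D, U) = -2 (R(D, U) = -2 + (½)*0 = -2 + 0 = -2)
R(-647, 230) - 1*281408 = -2 - 1*281408 = -2 - 281408 = -281410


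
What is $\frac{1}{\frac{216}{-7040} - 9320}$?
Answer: $- \frac{880}{8201627} \approx -0.0001073$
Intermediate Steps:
$\frac{1}{\frac{216}{-7040} - 9320} = \frac{1}{216 \left(- \frac{1}{7040}\right) - 9320} = \frac{1}{- \frac{27}{880} - 9320} = \frac{1}{- \frac{8201627}{880}} = - \frac{880}{8201627}$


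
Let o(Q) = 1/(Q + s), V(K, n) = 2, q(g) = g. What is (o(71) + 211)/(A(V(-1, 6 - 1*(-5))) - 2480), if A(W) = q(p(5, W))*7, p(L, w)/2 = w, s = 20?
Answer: -9601/111566 ≈ -0.086057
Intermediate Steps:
p(L, w) = 2*w
o(Q) = 1/(20 + Q) (o(Q) = 1/(Q + 20) = 1/(20 + Q))
A(W) = 14*W (A(W) = (2*W)*7 = 14*W)
(o(71) + 211)/(A(V(-1, 6 - 1*(-5))) - 2480) = (1/(20 + 71) + 211)/(14*2 - 2480) = (1/91 + 211)/(28 - 2480) = (1/91 + 211)/(-2452) = (19202/91)*(-1/2452) = -9601/111566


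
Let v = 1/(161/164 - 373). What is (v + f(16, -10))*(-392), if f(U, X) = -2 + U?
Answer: -334764080/61011 ≈ -5486.9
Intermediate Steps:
v = -164/61011 (v = 1/(161*(1/164) - 373) = 1/(161/164 - 373) = 1/(-61011/164) = -164/61011 ≈ -0.0026880)
(v + f(16, -10))*(-392) = (-164/61011 + (-2 + 16))*(-392) = (-164/61011 + 14)*(-392) = (853990/61011)*(-392) = -334764080/61011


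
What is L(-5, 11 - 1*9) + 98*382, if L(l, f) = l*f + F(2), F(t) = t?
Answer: 37428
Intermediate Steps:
L(l, f) = 2 + f*l (L(l, f) = l*f + 2 = f*l + 2 = 2 + f*l)
L(-5, 11 - 1*9) + 98*382 = (2 + (11 - 1*9)*(-5)) + 98*382 = (2 + (11 - 9)*(-5)) + 37436 = (2 + 2*(-5)) + 37436 = (2 - 10) + 37436 = -8 + 37436 = 37428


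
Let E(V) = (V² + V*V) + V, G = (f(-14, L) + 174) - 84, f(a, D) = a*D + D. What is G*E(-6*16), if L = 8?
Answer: -256704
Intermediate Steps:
f(a, D) = D + D*a (f(a, D) = D*a + D = D + D*a)
G = -14 (G = (8*(1 - 14) + 174) - 84 = (8*(-13) + 174) - 84 = (-104 + 174) - 84 = 70 - 84 = -14)
E(V) = V + 2*V² (E(V) = (V² + V²) + V = 2*V² + V = V + 2*V²)
G*E(-6*16) = -14*(-6*16)*(1 + 2*(-6*16)) = -(-1344)*(1 + 2*(-96)) = -(-1344)*(1 - 192) = -(-1344)*(-191) = -14*18336 = -256704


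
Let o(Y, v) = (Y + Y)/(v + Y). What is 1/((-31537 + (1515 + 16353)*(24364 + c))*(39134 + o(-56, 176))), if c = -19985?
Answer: 3/9182077299052 ≈ 3.2672e-13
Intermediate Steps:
o(Y, v) = 2*Y/(Y + v) (o(Y, v) = (2*Y)/(Y + v) = 2*Y/(Y + v))
1/((-31537 + (1515 + 16353)*(24364 + c))*(39134 + o(-56, 176))) = 1/((-31537 + (1515 + 16353)*(24364 - 19985))*(39134 + 2*(-56)/(-56 + 176))) = 1/((-31537 + 17868*4379)*(39134 + 2*(-56)/120)) = 1/((-31537 + 78243972)*(39134 + 2*(-56)*(1/120))) = 1/(78212435*(39134 - 14/15)) = 1/(78212435*(586996/15)) = 1/(9182077299052/3) = 3/9182077299052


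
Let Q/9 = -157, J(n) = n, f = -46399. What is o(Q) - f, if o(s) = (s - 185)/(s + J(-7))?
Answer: 32944089/710 ≈ 46400.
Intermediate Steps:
Q = -1413 (Q = 9*(-157) = -1413)
o(s) = (-185 + s)/(-7 + s) (o(s) = (s - 185)/(s - 7) = (-185 + s)/(-7 + s))
o(Q) - f = (-185 - 1413)/(-7 - 1413) - 1*(-46399) = -1598/(-1420) + 46399 = -1/1420*(-1598) + 46399 = 799/710 + 46399 = 32944089/710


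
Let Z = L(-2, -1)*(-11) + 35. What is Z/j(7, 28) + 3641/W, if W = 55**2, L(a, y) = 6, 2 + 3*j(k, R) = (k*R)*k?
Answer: 85579/75350 ≈ 1.1358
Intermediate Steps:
j(k, R) = -2/3 + R*k**2/3 (j(k, R) = -2/3 + ((k*R)*k)/3 = -2/3 + ((R*k)*k)/3 = -2/3 + (R*k**2)/3 = -2/3 + R*k**2/3)
W = 3025
Z = -31 (Z = 6*(-11) + 35 = -66 + 35 = -31)
Z/j(7, 28) + 3641/W = -31/(-2/3 + (1/3)*28*7**2) + 3641/3025 = -31/(-2/3 + (1/3)*28*49) + 3641*(1/3025) = -31/(-2/3 + 1372/3) + 331/275 = -31/1370/3 + 331/275 = -31*3/1370 + 331/275 = -93/1370 + 331/275 = 85579/75350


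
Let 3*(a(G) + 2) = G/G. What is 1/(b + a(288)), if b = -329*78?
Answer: -3/76991 ≈ -3.8966e-5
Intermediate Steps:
a(G) = -5/3 (a(G) = -2 + (G/G)/3 = -2 + (⅓)*1 = -2 + ⅓ = -5/3)
b = -25662
1/(b + a(288)) = 1/(-25662 - 5/3) = 1/(-76991/3) = -3/76991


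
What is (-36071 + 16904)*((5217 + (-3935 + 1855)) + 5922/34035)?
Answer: -682177277913/11345 ≈ -6.0130e+7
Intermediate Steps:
(-36071 + 16904)*((5217 + (-3935 + 1855)) + 5922/34035) = -19167*((5217 - 2080) + 5922*(1/34035)) = -19167*(3137 + 1974/11345) = -19167*35591239/11345 = -682177277913/11345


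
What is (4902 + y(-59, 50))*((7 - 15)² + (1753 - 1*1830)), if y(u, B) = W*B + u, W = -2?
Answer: -61659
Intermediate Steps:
y(u, B) = u - 2*B (y(u, B) = -2*B + u = u - 2*B)
(4902 + y(-59, 50))*((7 - 15)² + (1753 - 1*1830)) = (4902 + (-59 - 2*50))*((7 - 15)² + (1753 - 1*1830)) = (4902 + (-59 - 100))*((-8)² + (1753 - 1830)) = (4902 - 159)*(64 - 77) = 4743*(-13) = -61659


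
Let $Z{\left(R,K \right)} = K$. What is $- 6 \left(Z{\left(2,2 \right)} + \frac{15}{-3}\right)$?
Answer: $18$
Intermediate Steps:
$- 6 \left(Z{\left(2,2 \right)} + \frac{15}{-3}\right) = - 6 \left(2 + \frac{15}{-3}\right) = - 6 \left(2 + 15 \left(- \frac{1}{3}\right)\right) = - 6 \left(2 - 5\right) = \left(-6\right) \left(-3\right) = 18$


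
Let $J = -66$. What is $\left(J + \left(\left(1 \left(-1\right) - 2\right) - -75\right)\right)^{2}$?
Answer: $36$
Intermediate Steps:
$\left(J + \left(\left(1 \left(-1\right) - 2\right) - -75\right)\right)^{2} = \left(-66 + \left(\left(1 \left(-1\right) - 2\right) - -75\right)\right)^{2} = \left(-66 + \left(\left(-1 - 2\right) + 75\right)\right)^{2} = \left(-66 + \left(-3 + 75\right)\right)^{2} = \left(-66 + 72\right)^{2} = 6^{2} = 36$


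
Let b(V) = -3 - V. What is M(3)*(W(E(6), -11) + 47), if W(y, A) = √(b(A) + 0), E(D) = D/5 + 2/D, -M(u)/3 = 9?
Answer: -1269 - 54*√2 ≈ -1345.4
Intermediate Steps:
M(u) = -27 (M(u) = -3*9 = -27)
E(D) = 2/D + D/5 (E(D) = D*(⅕) + 2/D = D/5 + 2/D = 2/D + D/5)
W(y, A) = √(-3 - A) (W(y, A) = √((-3 - A) + 0) = √(-3 - A))
M(3)*(W(E(6), -11) + 47) = -27*(√(-3 - 1*(-11)) + 47) = -27*(√(-3 + 11) + 47) = -27*(√8 + 47) = -27*(2*√2 + 47) = -27*(47 + 2*√2) = -1269 - 54*√2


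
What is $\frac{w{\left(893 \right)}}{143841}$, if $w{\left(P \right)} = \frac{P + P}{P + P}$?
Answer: $\frac{1}{143841} \approx 6.9521 \cdot 10^{-6}$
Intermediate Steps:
$w{\left(P \right)} = 1$ ($w{\left(P \right)} = \frac{2 P}{2 P} = 2 P \frac{1}{2 P} = 1$)
$\frac{w{\left(893 \right)}}{143841} = 1 \cdot \frac{1}{143841} = \frac{1}{143841}$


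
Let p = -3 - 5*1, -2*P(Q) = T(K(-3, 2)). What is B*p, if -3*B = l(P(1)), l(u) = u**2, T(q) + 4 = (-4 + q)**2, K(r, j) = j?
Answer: 0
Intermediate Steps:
T(q) = -4 + (-4 + q)**2
P(Q) = 0 (P(Q) = -(-4 + (-4 + 2)**2)/2 = -(-4 + (-2)**2)/2 = -(-4 + 4)/2 = -1/2*0 = 0)
B = 0 (B = -1/3*0**2 = -1/3*0 = 0)
p = -8 (p = -3 - 5 = -8)
B*p = 0*(-8) = 0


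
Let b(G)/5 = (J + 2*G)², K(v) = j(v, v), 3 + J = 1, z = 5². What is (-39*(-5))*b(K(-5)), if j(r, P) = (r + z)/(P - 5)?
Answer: 35100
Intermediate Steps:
z = 25
J = -2 (J = -3 + 1 = -2)
j(r, P) = (25 + r)/(-5 + P) (j(r, P) = (r + 25)/(P - 5) = (25 + r)/(-5 + P))
K(v) = (25 + v)/(-5 + v)
b(G) = 5*(-2 + 2*G)²
(-39*(-5))*b(K(-5)) = (-39*(-5))*(20*(-1 + (25 - 5)/(-5 - 5))²) = 195*(20*(-1 + 20/(-10))²) = 195*(20*(-1 - ⅒*20)²) = 195*(20*(-1 - 2)²) = 195*(20*(-3)²) = 195*(20*9) = 195*180 = 35100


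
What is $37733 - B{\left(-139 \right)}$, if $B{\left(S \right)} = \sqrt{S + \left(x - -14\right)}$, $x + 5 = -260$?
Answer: $37733 - i \sqrt{390} \approx 37733.0 - 19.748 i$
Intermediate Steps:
$x = -265$ ($x = -5 - 260 = -265$)
$B{\left(S \right)} = \sqrt{-251 + S}$ ($B{\left(S \right)} = \sqrt{S - 251} = \sqrt{-251 + S}$)
$37733 - B{\left(-139 \right)} = 37733 - \sqrt{-251 - 139} = 37733 - \sqrt{-390} = 37733 - i \sqrt{390}$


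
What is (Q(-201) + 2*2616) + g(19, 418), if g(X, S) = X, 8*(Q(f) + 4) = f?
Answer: 41775/8 ≈ 5221.9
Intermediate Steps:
Q(f) = -4 + f/8
(Q(-201) + 2*2616) + g(19, 418) = ((-4 + (⅛)*(-201)) + 2*2616) + 19 = ((-4 - 201/8) + 5232) + 19 = (-233/8 + 5232) + 19 = 41623/8 + 19 = 41775/8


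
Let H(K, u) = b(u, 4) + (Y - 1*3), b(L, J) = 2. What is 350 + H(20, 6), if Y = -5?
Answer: 344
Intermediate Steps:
H(K, u) = -6 (H(K, u) = 2 + (-5 - 1*3) = 2 + (-5 - 3) = 2 - 8 = -6)
350 + H(20, 6) = 350 - 6 = 344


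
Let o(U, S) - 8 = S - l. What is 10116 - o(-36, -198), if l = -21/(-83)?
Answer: 855419/83 ≈ 10306.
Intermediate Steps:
l = 21/83 (l = -21*(-1/83) = 21/83 ≈ 0.25301)
o(U, S) = 643/83 + S (o(U, S) = 8 + (S - 1*21/83) = 8 + (S - 21/83) = 8 + (-21/83 + S) = 643/83 + S)
10116 - o(-36, -198) = 10116 - (643/83 - 198) = 10116 - 1*(-15791/83) = 10116 + 15791/83 = 855419/83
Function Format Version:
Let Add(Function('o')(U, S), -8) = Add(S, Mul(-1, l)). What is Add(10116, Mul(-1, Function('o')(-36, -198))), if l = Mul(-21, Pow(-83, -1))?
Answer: Rational(855419, 83) ≈ 10306.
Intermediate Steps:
l = Rational(21, 83) (l = Mul(-21, Rational(-1, 83)) = Rational(21, 83) ≈ 0.25301)
Function('o')(U, S) = Add(Rational(643, 83), S) (Function('o')(U, S) = Add(8, Add(S, Mul(-1, Rational(21, 83)))) = Add(8, Add(S, Rational(-21, 83))) = Add(8, Add(Rational(-21, 83), S)) = Add(Rational(643, 83), S))
Add(10116, Mul(-1, Function('o')(-36, -198))) = Add(10116, Mul(-1, Add(Rational(643, 83), -198))) = Add(10116, Mul(-1, Rational(-15791, 83))) = Add(10116, Rational(15791, 83)) = Rational(855419, 83)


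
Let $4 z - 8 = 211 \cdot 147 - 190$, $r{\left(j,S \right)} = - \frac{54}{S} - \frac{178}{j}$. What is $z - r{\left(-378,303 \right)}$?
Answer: $\frac{588586967}{76356} \approx 7708.5$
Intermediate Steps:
$r{\left(j,S \right)} = - \frac{178}{j} - \frac{54}{S}$
$z = \frac{30835}{4}$ ($z = 2 + \frac{211 \cdot 147 - 190}{4} = 2 + \frac{31017 - 190}{4} = 2 + \frac{1}{4} \cdot 30827 = 2 + \frac{30827}{4} = \frac{30835}{4} \approx 7708.8$)
$z - r{\left(-378,303 \right)} = \frac{30835}{4} - \left(- \frac{178}{-378} - \frac{54}{303}\right) = \frac{30835}{4} - \left(\left(-178\right) \left(- \frac{1}{378}\right) - \frac{18}{101}\right) = \frac{30835}{4} - \left(\frac{89}{189} - \frac{18}{101}\right) = \frac{30835}{4} - \frac{5587}{19089} = \frac{588586967}{76356}$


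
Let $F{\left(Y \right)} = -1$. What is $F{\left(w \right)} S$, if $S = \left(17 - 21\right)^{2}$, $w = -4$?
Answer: $-16$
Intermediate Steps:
$S = 16$ ($S = \left(-4\right)^{2} = 16$)
$F{\left(w \right)} S = \left(-1\right) 16 = -16$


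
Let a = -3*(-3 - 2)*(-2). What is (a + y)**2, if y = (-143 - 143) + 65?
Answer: 63001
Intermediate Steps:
a = -30 (a = -3*(-5)*(-2) = 15*(-2) = -30)
y = -221 (y = -286 + 65 = -221)
(a + y)**2 = (-30 - 221)**2 = (-251)**2 = 63001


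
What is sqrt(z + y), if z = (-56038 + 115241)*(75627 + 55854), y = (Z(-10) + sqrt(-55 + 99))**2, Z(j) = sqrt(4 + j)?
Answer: sqrt(7784069681 + 4*I*sqrt(66)) ≈ 88227.0 + 0.e-4*I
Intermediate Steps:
y = (2*sqrt(11) + I*sqrt(6))**2 (y = (sqrt(4 - 10) + sqrt(-55 + 99))**2 = (sqrt(-6) + sqrt(44))**2 = (I*sqrt(6) + 2*sqrt(11))**2 = (2*sqrt(11) + I*sqrt(6))**2 ≈ 38.0 + 32.496*I)
z = 7784069643 (z = 59203*131481 = 7784069643)
sqrt(z + y) = sqrt(7784069643 + (38 + 4*I*sqrt(66))) = sqrt(7784069681 + 4*I*sqrt(66))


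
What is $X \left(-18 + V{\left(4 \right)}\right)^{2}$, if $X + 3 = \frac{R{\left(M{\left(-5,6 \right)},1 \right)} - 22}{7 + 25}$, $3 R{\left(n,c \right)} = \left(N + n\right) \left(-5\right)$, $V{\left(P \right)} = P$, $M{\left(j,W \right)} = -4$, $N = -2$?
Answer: $- \frac{1323}{2} \approx -661.5$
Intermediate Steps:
$R{\left(n,c \right)} = \frac{10}{3} - \frac{5 n}{3}$ ($R{\left(n,c \right)} = \frac{\left(-2 + n\right) \left(-5\right)}{3} = \frac{10 - 5 n}{3} = \frac{10}{3} - \frac{5 n}{3}$)
$X = - \frac{27}{8}$ ($X = -3 + \frac{\left(\frac{10}{3} - - \frac{20}{3}\right) - 22}{7 + 25} = -3 + \frac{\left(\frac{10}{3} + \frac{20}{3}\right) - 22}{32} = -3 + \left(10 - 22\right) \frac{1}{32} = -3 - \frac{3}{8} = - \frac{27}{8} \approx -3.375$)
$X \left(-18 + V{\left(4 \right)}\right)^{2} = - \frac{27 \left(-18 + 4\right)^{2}}{8} = - \frac{27 \left(-14\right)^{2}}{8} = \left(- \frac{27}{8}\right) 196 = - \frac{1323}{2}$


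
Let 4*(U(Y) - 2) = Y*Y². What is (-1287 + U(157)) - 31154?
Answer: 3740137/4 ≈ 9.3503e+5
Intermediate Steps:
U(Y) = 2 + Y³/4 (U(Y) = 2 + (Y*Y²)/4 = 2 + Y³/4)
(-1287 + U(157)) - 31154 = (-1287 + (2 + (¼)*157³)) - 31154 = (-1287 + (2 + (¼)*3869893)) - 31154 = (-1287 + (2 + 3869893/4)) - 31154 = (-1287 + 3869901/4) - 31154 = 3864753/4 - 31154 = 3740137/4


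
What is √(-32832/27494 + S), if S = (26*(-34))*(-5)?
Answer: 2*√208766492257/13747 ≈ 66.474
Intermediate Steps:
S = 4420 (S = -884*(-5) = 4420)
√(-32832/27494 + S) = √(-32832/27494 + 4420) = √(-32832*1/27494 + 4420) = √(-16416/13747 + 4420) = √(60745324/13747) = 2*√208766492257/13747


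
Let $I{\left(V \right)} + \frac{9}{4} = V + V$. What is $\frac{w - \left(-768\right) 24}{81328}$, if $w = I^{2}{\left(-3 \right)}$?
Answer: $\frac{296001}{1301248} \approx 0.22747$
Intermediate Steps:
$I{\left(V \right)} = - \frac{9}{4} + 2 V$ ($I{\left(V \right)} = - \frac{9}{4} + \left(V + V\right) = - \frac{9}{4} + 2 V$)
$w = \frac{1089}{16}$ ($w = \left(- \frac{9}{4} + 2 \left(-3\right)\right)^{2} = \left(- \frac{9}{4} - 6\right)^{2} = \left(- \frac{33}{4}\right)^{2} = \frac{1089}{16} \approx 68.063$)
$\frac{w - \left(-768\right) 24}{81328} = \frac{\frac{1089}{16} - \left(-768\right) 24}{81328} = \left(\frac{1089}{16} - -18432\right) \frac{1}{81328} = \left(\frac{1089}{16} + 18432\right) \frac{1}{81328} = \frac{296001}{16} \cdot \frac{1}{81328} = \frac{296001}{1301248}$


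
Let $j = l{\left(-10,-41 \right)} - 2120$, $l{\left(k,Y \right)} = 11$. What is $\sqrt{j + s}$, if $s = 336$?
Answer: $3 i \sqrt{197} \approx 42.107 i$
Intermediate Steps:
$j = -2109$ ($j = 11 - 2120 = -2109$)
$\sqrt{j + s} = \sqrt{-2109 + 336} = \sqrt{-1773} = 3 i \sqrt{197}$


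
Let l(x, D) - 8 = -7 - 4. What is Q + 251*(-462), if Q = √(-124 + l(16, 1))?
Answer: -115962 + I*√127 ≈ -1.1596e+5 + 11.269*I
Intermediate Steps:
l(x, D) = -3 (l(x, D) = 8 + (-7 - 4) = 8 - 11 = -3)
Q = I*√127 (Q = √(-124 - 3) = √(-127) = I*√127 ≈ 11.269*I)
Q + 251*(-462) = I*√127 + 251*(-462) = I*√127 - 115962 = -115962 + I*√127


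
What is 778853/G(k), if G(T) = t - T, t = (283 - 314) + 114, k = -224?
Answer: 778853/307 ≈ 2537.0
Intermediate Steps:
t = 83 (t = -31 + 114 = 83)
G(T) = 83 - T
778853/G(k) = 778853/(83 - 1*(-224)) = 778853/(83 + 224) = 778853/307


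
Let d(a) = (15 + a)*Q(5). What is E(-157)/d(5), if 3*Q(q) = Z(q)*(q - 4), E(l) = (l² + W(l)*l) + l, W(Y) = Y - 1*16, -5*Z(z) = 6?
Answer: -51653/8 ≈ -6456.6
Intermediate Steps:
Z(z) = -6/5 (Z(z) = -⅕*6 = -6/5)
W(Y) = -16 + Y (W(Y) = Y - 16 = -16 + Y)
E(l) = l + l² + l*(-16 + l) (E(l) = (l² + (-16 + l)*l) + l = (l² + l*(-16 + l)) + l = l + l² + l*(-16 + l))
Q(q) = 8/5 - 2*q/5 (Q(q) = (-6*(q - 4)/5)/3 = (-6*(-4 + q)/5)/3 = (24/5 - 6*q/5)/3 = 8/5 - 2*q/5)
d(a) = -6 - 2*a/5 (d(a) = (15 + a)*(8/5 - ⅖*5) = (15 + a)*(8/5 - 2) = (15 + a)*(-⅖) = -6 - 2*a/5)
E(-157)/d(5) = (-157*(-15 + 2*(-157)))/(-6 - ⅖*5) = (-157*(-15 - 314))/(-6 - 2) = -157*(-329)/(-8) = 51653*(-⅛) = -51653/8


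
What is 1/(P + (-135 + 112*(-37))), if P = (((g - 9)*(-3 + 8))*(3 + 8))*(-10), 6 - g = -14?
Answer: -1/10329 ≈ -9.6815e-5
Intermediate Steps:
g = 20 (g = 6 - 1*(-14) = 6 + 14 = 20)
P = -6050 (P = (((20 - 9)*(-3 + 8))*(3 + 8))*(-10) = ((11*5)*11)*(-10) = (55*11)*(-10) = 605*(-10) = -6050)
1/(P + (-135 + 112*(-37))) = 1/(-6050 + (-135 + 112*(-37))) = 1/(-6050 + (-135 - 4144)) = 1/(-6050 - 4279) = 1/(-10329) = -1/10329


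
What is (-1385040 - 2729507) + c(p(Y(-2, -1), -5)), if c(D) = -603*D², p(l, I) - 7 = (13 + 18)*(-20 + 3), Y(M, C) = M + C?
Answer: -167165747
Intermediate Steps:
Y(M, C) = C + M
p(l, I) = -520 (p(l, I) = 7 + (13 + 18)*(-20 + 3) = 7 + 31*(-17) = 7 - 527 = -520)
(-1385040 - 2729507) + c(p(Y(-2, -1), -5)) = (-1385040 - 2729507) - 603*(-520)² = -4114547 - 603*270400 = -4114547 - 163051200 = -167165747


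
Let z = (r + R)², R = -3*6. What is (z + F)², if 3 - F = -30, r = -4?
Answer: 267289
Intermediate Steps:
R = -18
F = 33 (F = 3 - 1*(-30) = 3 + 30 = 33)
z = 484 (z = (-4 - 18)² = (-22)² = 484)
(z + F)² = (484 + 33)² = 517² = 267289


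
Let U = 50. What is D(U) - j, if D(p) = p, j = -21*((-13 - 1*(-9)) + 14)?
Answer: 260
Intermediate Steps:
j = -210 (j = -21*((-13 + 9) + 14) = -21*(-4 + 14) = -21*10 = -210)
D(U) - j = 50 - 1*(-210) = 50 + 210 = 260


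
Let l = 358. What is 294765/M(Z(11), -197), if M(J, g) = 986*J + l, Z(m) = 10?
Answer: 98255/3406 ≈ 28.848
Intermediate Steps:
M(J, g) = 358 + 986*J (M(J, g) = 986*J + 358 = 358 + 986*J)
294765/M(Z(11), -197) = 294765/(358 + 986*10) = 294765/(358 + 9860) = 294765/10218 = 294765*(1/10218) = 98255/3406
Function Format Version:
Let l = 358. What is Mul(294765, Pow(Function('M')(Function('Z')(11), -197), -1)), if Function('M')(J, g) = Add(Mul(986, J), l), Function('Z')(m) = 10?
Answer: Rational(98255, 3406) ≈ 28.848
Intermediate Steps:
Function('M')(J, g) = Add(358, Mul(986, J)) (Function('M')(J, g) = Add(Mul(986, J), 358) = Add(358, Mul(986, J)))
Mul(294765, Pow(Function('M')(Function('Z')(11), -197), -1)) = Mul(294765, Pow(Add(358, Mul(986, 10)), -1)) = Mul(294765, Pow(Add(358, 9860), -1)) = Mul(294765, Pow(10218, -1)) = Mul(294765, Rational(1, 10218)) = Rational(98255, 3406)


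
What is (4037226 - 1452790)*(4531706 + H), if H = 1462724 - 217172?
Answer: 14930953556488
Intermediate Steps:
H = 1245552
(4037226 - 1452790)*(4531706 + H) = (4037226 - 1452790)*(4531706 + 1245552) = 2584436*5777258 = 14930953556488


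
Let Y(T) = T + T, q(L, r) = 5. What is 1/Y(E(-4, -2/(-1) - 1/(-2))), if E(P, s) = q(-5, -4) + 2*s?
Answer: 1/20 ≈ 0.050000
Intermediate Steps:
E(P, s) = 5 + 2*s
Y(T) = 2*T
1/Y(E(-4, -2/(-1) - 1/(-2))) = 1/(2*(5 + 2*(-2/(-1) - 1/(-2)))) = 1/(2*(5 + 2*(-2*(-1) - 1*(-1/2)))) = 1/(2*(5 + 2*(2 + 1/2))) = 1/(2*(5 + 2*(5/2))) = 1/(2*(5 + 5)) = 1/(2*10) = 1/20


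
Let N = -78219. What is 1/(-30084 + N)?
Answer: -1/108303 ≈ -9.2334e-6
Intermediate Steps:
1/(-30084 + N) = 1/(-30084 - 78219) = 1/(-108303) = -1/108303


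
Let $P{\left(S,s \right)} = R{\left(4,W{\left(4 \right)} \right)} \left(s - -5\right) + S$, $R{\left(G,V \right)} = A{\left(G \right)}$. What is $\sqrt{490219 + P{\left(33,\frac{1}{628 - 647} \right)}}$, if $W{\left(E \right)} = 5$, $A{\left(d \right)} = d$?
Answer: $\frac{2 \sqrt{44247029}}{19} \approx 700.19$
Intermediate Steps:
$R{\left(G,V \right)} = G$
$P{\left(S,s \right)} = 20 + S + 4 s$ ($P{\left(S,s \right)} = 4 \left(s - -5\right) + S = 4 \left(s + 5\right) + S = 4 \left(5 + s\right) + S = \left(20 + 4 s\right) + S = 20 + S + 4 s$)
$\sqrt{490219 + P{\left(33,\frac{1}{628 - 647} \right)}} = \sqrt{490219 + \left(20 + 33 + \frac{4}{628 - 647}\right)} = \sqrt{490219 + \left(20 + 33 + \frac{4}{-19}\right)} = \sqrt{490219 + \left(20 + 33 + 4 \left(- \frac{1}{19}\right)\right)} = \sqrt{490219 + \left(20 + 33 - \frac{4}{19}\right)} = \sqrt{490219 + \frac{1003}{19}} = \sqrt{\frac{9315164}{19}} = \frac{2 \sqrt{44247029}}{19}$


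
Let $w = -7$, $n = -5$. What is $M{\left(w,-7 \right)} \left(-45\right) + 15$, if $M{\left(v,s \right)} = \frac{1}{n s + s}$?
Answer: $\frac{375}{28} \approx 13.393$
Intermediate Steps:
$M{\left(v,s \right)} = - \frac{1}{4 s}$ ($M{\left(v,s \right)} = \frac{1}{- 5 s + s} = \frac{1}{\left(-4\right) s} = - \frac{1}{4 s}$)
$M{\left(w,-7 \right)} \left(-45\right) + 15 = - \frac{1}{4 \left(-7\right)} \left(-45\right) + 15 = \left(- \frac{1}{4}\right) \left(- \frac{1}{7}\right) \left(-45\right) + 15 = \frac{1}{28} \left(-45\right) + 15 = - \frac{45}{28} + 15 = \frac{375}{28}$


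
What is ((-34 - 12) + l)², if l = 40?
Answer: 36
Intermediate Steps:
((-34 - 12) + l)² = ((-34 - 12) + 40)² = (-46 + 40)² = (-6)² = 36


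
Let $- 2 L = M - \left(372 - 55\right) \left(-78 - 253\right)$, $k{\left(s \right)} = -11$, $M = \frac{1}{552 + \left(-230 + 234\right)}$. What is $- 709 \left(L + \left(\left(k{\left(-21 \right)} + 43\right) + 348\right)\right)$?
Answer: $\frac{41063048777}{1112} \approx 3.6927 \cdot 10^{7}$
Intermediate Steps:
$M = \frac{1}{556}$ ($M = \frac{1}{552 + 4} = \frac{1}{556} \approx 0.0017986$)
$L = - \frac{58339413}{1112}$ ($L = - \frac{\frac{1}{556} - \left(372 - 55\right) \left(-78 - 253\right)}{2} = - \frac{\frac{1}{556} - 317 \left(-331\right)}{2} = - \frac{\frac{1}{556} - -104927}{2} = - \frac{\frac{1}{556} + 104927}{2} = \left(- \frac{1}{2}\right) \frac{58339413}{556} = - \frac{58339413}{1112} \approx -52464.0$)
$- 709 \left(L + \left(\left(k{\left(-21 \right)} + 43\right) + 348\right)\right) = - 709 \left(- \frac{58339413}{1112} + \left(\left(-11 + 43\right) + 348\right)\right) = - 709 \left(- \frac{58339413}{1112} + \left(32 + 348\right)\right) = - 709 \left(- \frac{58339413}{1112} + 380\right) = \left(-709\right) \left(- \frac{57916853}{1112}\right) = \frac{41063048777}{1112}$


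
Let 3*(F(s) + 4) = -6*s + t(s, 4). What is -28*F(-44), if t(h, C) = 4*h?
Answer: -2128/3 ≈ -709.33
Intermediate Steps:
F(s) = -4 - 2*s/3 (F(s) = -4 + (-6*s + 4*s)/3 = -4 + (-2*s)/3 = -4 - 2*s/3)
-28*F(-44) = -28*(-4 - 2/3*(-44)) = -28*(-4 + 88/3) = -28*76/3 = -2128/3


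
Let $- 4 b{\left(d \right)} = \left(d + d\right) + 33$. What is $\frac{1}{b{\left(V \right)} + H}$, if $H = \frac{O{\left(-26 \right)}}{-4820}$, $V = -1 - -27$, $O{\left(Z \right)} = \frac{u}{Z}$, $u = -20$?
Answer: $- \frac{12532}{266307} \approx -0.047058$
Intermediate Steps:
$O{\left(Z \right)} = - \frac{20}{Z}$
$V = 26$ ($V = -1 + 27 = 26$)
$b{\left(d \right)} = - \frac{33}{4} - \frac{d}{2}$ ($b{\left(d \right)} = - \frac{\left(d + d\right) + 33}{4} = - \frac{2 d + 33}{4} = - \frac{33 + 2 d}{4} = - \frac{33}{4} - \frac{d}{2}$)
$H = - \frac{1}{6266}$ ($H = \frac{\left(-20\right) \frac{1}{-26}}{-4820} = \left(-20\right) \left(- \frac{1}{26}\right) \left(- \frac{1}{4820}\right) = \frac{10}{13} \left(- \frac{1}{4820}\right) = - \frac{1}{6266} \approx -0.00015959$)
$\frac{1}{b{\left(V \right)} + H} = \frac{1}{\left(- \frac{33}{4} - 13\right) - \frac{1}{6266}} = \frac{1}{- \frac{85}{4} - \frac{1}{6266}} = \frac{1}{- \frac{266307}{12532}} = - \frac{12532}{266307}$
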